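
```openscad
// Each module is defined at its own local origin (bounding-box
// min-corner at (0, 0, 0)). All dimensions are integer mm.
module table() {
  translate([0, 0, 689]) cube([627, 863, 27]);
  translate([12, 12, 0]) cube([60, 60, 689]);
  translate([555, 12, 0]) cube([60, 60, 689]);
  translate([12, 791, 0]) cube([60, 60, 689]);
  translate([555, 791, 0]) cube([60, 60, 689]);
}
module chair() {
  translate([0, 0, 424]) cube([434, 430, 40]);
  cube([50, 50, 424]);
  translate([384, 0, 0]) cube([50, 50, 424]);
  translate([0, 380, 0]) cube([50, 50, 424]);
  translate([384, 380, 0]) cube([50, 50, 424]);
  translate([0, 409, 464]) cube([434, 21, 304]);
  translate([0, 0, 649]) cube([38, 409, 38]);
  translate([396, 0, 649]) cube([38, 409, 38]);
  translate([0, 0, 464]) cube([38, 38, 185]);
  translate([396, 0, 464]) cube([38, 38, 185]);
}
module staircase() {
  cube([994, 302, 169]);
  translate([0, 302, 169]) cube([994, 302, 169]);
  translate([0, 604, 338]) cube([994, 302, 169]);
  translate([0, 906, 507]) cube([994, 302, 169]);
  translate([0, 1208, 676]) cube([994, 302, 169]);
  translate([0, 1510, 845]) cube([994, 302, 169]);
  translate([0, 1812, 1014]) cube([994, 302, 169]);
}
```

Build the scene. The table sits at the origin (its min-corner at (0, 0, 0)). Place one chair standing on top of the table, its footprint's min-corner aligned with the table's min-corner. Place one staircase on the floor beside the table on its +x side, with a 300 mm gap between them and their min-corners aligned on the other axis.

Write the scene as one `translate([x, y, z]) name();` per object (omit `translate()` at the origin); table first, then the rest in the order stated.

table();
translate([0, 0, 716]) chair();
translate([927, 0, 0]) staircase();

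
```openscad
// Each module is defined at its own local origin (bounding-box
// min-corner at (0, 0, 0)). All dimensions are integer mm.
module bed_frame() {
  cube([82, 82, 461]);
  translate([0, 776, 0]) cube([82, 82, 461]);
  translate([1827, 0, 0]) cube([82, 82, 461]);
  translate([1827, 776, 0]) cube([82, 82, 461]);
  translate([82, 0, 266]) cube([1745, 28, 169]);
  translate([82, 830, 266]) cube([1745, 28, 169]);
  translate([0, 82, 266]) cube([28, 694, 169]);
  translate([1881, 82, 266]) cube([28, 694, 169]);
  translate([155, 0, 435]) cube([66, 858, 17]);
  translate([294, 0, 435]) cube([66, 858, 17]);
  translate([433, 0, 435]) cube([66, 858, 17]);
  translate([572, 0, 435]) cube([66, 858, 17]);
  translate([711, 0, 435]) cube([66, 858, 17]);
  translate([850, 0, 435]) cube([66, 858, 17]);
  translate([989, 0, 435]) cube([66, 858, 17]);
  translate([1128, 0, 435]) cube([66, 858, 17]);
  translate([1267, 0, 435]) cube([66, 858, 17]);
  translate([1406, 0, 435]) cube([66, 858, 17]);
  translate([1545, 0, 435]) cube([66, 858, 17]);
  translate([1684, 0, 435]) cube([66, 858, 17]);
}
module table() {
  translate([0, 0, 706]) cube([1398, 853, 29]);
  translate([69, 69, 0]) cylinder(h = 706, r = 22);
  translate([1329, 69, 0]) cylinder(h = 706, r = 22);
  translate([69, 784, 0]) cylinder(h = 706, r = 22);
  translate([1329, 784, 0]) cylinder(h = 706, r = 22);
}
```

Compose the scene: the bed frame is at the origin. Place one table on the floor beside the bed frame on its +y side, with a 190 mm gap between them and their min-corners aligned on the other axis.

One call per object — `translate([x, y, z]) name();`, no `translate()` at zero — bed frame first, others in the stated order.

bed_frame();
translate([0, 1048, 0]) table();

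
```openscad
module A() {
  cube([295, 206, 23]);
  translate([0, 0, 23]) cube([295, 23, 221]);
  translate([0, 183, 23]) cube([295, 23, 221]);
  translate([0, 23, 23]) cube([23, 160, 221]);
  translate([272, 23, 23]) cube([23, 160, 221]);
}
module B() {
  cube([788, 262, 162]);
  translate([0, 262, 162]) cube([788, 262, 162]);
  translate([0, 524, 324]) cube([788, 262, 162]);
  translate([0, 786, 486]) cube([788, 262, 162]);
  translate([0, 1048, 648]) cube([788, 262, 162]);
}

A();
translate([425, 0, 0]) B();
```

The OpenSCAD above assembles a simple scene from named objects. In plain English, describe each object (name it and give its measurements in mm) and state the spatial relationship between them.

A is an open storage box with external size 295×206×244 mm and wall thickness 23 mm (the base is also 23 mm thick). The base covers the whole footprint; the four walls stand on the base, with the y-facing walls full-width and the x-facing walls fitting between their inner faces.

B is a straight staircase of 5 solid steps. Each step is 788 mm wide (x), 262 mm deep (y, the going) and 162 mm tall (the rise). The first step rests on the floor; each subsequent step sits one going further in +y and one rise higher in +z, directly behind and above the previous step with no overlap.

The staircase is on the floor beside the open box on its +x side.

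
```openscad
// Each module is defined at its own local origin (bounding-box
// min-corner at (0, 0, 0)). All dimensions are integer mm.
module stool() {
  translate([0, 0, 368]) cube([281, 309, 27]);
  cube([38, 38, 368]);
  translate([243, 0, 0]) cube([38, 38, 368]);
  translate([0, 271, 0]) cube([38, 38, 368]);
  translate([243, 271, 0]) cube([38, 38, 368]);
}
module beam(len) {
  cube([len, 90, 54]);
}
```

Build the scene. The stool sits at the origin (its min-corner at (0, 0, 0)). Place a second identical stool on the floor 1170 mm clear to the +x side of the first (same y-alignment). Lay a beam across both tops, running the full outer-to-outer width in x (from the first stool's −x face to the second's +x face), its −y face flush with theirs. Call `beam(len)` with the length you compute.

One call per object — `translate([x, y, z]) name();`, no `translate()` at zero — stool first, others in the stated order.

stool();
translate([1451, 0, 0]) stool();
translate([0, 0, 395]) beam(1732);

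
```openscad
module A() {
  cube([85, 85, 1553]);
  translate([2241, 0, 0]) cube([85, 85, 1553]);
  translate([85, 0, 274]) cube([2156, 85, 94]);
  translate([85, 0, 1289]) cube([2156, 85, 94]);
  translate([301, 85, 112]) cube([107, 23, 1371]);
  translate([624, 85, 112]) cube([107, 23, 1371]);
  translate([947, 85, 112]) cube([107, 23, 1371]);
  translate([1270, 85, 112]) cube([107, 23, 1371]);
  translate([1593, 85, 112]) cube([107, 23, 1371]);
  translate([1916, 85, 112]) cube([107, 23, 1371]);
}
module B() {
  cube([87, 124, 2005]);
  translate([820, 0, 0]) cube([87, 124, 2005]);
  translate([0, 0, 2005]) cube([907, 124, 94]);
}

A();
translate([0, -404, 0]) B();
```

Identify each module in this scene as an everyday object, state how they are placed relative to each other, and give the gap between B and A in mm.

The door frame's nearest face is 280 mm from the fence section's −y face.

A is a fence section. B is a door frame. The door frame is on the floor beside the fence section on its −y side. The gap between the door frame and the fence section is 280 mm.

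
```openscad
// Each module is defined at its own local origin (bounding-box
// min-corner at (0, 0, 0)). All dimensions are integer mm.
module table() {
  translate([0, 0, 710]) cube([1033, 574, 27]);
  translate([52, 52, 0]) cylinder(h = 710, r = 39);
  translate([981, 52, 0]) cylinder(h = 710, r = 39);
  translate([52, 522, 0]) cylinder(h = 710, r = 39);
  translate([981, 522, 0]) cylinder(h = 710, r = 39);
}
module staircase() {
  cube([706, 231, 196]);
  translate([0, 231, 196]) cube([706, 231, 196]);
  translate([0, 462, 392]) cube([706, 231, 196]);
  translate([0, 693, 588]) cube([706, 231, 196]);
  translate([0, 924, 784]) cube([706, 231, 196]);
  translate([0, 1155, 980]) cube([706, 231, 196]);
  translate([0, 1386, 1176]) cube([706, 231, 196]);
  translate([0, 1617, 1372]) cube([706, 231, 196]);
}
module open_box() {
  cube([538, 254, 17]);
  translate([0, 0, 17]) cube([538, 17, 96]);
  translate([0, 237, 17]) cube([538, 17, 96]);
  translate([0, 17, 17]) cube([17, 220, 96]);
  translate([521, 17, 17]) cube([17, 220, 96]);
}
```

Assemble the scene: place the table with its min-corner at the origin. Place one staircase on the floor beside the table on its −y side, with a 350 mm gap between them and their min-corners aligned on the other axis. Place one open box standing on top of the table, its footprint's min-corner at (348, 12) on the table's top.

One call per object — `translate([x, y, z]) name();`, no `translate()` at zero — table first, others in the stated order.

table();
translate([0, -2198, 0]) staircase();
translate([348, 12, 737]) open_box();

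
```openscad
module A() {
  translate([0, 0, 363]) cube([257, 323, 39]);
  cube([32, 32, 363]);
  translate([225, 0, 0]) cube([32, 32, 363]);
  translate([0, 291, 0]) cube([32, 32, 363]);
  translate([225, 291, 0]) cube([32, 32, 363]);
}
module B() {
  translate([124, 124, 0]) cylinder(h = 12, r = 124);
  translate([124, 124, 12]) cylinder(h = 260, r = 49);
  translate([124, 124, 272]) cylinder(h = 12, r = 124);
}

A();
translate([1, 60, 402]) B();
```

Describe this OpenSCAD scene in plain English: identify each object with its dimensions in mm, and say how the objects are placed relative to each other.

A is a simple wooden stool: a rectangular seat 257 mm (x) by 323 mm (y), 39 mm thick, top face at z = 402 mm, on four square legs, each 32×32 mm in cross-section. The legs rest on z = 0, each flush with a corner of the seat.

B is a spool: two coaxial disc flanges of radius 124 mm and thickness 12 mm, joined by a core cylinder of radius 49 mm and height 260 mm. The lower flange rests on z = 0 and the three cylinders share a vertical axis.

The spool is on top of the stool.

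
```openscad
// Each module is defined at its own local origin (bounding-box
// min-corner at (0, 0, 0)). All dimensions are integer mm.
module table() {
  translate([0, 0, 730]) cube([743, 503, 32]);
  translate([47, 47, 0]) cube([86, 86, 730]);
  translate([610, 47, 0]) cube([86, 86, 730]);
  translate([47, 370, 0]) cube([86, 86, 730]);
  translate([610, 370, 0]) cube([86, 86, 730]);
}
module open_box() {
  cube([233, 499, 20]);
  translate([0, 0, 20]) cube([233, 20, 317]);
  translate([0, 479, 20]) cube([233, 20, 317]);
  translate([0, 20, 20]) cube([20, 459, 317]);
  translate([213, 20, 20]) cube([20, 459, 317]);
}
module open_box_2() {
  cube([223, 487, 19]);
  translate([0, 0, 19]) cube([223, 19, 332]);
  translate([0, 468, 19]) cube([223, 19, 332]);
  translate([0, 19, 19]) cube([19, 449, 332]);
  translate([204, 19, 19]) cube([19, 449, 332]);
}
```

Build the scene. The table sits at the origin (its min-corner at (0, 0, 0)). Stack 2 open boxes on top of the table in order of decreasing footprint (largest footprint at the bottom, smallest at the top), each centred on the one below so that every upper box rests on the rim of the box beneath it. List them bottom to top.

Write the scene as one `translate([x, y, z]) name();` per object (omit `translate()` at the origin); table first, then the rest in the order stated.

table();
translate([255, 2, 762]) open_box();
translate([260, 8, 1099]) open_box_2();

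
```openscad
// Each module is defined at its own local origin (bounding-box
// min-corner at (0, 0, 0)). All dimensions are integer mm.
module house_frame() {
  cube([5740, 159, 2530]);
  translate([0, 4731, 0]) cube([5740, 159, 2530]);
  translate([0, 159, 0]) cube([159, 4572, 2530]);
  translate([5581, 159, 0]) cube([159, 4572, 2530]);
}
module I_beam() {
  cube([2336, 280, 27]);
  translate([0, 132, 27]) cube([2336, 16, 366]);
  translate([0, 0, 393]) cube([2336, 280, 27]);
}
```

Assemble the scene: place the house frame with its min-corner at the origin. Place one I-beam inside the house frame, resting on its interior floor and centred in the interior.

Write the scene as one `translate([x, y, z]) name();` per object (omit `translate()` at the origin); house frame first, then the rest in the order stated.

house_frame();
translate([1702, 2305, 0]) I_beam();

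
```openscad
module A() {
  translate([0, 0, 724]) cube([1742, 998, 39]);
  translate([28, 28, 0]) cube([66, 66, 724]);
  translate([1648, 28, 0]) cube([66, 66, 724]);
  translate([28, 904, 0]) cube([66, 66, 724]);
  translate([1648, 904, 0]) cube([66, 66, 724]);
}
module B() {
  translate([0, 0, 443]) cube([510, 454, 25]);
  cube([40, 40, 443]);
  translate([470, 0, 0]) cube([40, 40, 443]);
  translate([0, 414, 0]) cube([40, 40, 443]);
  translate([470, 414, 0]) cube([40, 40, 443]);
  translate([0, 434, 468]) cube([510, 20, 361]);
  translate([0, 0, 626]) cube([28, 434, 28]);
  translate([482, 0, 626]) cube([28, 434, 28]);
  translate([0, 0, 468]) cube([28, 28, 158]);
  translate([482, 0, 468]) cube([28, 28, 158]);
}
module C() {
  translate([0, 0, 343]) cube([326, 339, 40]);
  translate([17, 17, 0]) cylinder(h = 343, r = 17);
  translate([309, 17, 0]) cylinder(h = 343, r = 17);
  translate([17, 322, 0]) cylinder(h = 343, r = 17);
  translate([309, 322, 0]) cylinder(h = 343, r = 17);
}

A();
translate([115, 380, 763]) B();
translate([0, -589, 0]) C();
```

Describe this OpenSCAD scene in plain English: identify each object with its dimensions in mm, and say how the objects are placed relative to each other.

A is a table: top 1742 mm (x) × 998 mm (y), 39 mm thick, upper face at z = 763 mm, on four 66×66 mm square legs, each inset 28 mm from the nearest pair of top edges, running from z = 0 to the bottom of the top.

B is a chair: 510×454 mm seat, 25 mm thick, top at z = 468 mm, on four 40 mm square corner legs flush with the seat edges. A 20 mm thick backrest slab spans the full seat width, extending 361 mm above the seat top, its back face flush with the seat's +y edge. Two armrests of 28×28 mm section run along each side from the seat's front edge to the front of the backrest, top faces 186 mm above the seat top and outer faces flush with the seat's x-edges; a 28×28 mm post under the front of each armrest stands on the seat at the front corner.

C is a four-legged stool. The seat is a 326×339×40 mm slab whose top surface is at z = 383 mm; four round legs, each 34 mm in diameter, run from the floor (z = 0) to the underside of the seat, each leg's axis is inset half a diameter from the nearest pair of seat edges (so the leg's bounding box is flush with the corner).

The chair is on top of the table. The stool is on the floor beside the table on its −y side.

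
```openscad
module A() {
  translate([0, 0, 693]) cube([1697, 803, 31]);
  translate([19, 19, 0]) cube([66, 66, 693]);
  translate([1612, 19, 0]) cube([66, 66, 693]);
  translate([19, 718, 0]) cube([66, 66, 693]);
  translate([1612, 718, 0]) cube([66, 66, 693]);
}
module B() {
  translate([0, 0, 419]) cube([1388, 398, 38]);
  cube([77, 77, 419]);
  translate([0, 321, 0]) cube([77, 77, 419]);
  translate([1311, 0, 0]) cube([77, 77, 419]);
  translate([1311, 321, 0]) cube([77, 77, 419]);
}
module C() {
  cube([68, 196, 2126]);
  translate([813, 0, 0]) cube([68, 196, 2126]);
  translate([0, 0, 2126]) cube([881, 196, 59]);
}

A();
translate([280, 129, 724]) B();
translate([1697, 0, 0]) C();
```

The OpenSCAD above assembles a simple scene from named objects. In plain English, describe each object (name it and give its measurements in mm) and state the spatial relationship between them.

A is a rectangular dining table. The top is 1697×803×31 mm with its upper surface at z = 724 mm. It stands on four 66×66 mm square legs, each inset 19 mm from the nearest pair of top edges, running from the floor to the underside of the top.

B is a long wooden bench with a 1388 mm (x) × 398 mm (y) seat, 38 mm thick, its top surface 457 mm above the floor. Four 77 mm square legs at the seat corners, flush with the edges, run from z = 0 to the seat underside.

C is a rectangular door frame: two vertical jambs of 68×196 mm section, 2126 mm tall, with a clear opening 745 mm wide between their inner faces. A header 59 mm tall and 196 mm deep lies on top of the jambs and spans the full outside width.

The bench is on top of the table. The door frame is against the table's +x side, with their −y faces flush.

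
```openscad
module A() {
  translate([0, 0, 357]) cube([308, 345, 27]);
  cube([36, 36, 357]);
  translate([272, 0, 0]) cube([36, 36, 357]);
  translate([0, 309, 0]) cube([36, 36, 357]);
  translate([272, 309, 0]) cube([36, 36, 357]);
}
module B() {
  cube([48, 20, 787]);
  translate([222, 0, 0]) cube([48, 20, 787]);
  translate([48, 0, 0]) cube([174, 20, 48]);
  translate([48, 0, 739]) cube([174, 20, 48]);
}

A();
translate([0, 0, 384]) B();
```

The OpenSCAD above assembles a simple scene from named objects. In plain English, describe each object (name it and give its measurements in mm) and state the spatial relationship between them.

A is a four-legged stool. The seat is 308×345 mm, 27 mm thick, top at z = 384 mm. It stands on four square legs, each 36×36 mm in cross-section, from z = 0 to the seat underside, each flush with a corner of the seat.

B is a picture frame with a 174×691 mm rectangular opening (x by z) and a uniform 48 mm border on every side. Frame depth is 20 mm along y. It is built from two vertical stiles running the full outside height and two horizontal rails spanning the gap between the stiles.

The picture frame is on top of the stool.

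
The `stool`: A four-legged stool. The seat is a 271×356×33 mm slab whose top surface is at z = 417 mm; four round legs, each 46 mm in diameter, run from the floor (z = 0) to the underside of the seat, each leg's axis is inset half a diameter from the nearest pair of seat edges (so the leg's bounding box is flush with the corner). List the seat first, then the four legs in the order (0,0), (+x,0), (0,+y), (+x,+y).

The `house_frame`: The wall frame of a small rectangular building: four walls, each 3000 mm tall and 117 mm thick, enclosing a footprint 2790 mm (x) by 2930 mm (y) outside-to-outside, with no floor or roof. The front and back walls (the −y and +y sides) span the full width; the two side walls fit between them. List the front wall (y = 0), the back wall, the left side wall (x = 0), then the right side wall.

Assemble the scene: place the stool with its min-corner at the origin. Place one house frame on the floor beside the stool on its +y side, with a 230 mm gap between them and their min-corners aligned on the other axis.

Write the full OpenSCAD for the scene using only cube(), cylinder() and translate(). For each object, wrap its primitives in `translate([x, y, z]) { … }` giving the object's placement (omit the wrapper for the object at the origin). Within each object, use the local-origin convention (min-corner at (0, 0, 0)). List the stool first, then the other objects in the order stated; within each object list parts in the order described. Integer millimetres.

translate([0, 0, 384]) cube([271, 356, 33]);
translate([23, 23, 0]) cylinder(h = 384, r = 23);
translate([248, 23, 0]) cylinder(h = 384, r = 23);
translate([23, 333, 0]) cylinder(h = 384, r = 23);
translate([248, 333, 0]) cylinder(h = 384, r = 23);
translate([0, 586, 0]) {
  cube([2790, 117, 3000]);
  translate([0, 2813, 0]) cube([2790, 117, 3000]);
  translate([0, 117, 0]) cube([117, 2696, 3000]);
  translate([2673, 117, 0]) cube([117, 2696, 3000]);
}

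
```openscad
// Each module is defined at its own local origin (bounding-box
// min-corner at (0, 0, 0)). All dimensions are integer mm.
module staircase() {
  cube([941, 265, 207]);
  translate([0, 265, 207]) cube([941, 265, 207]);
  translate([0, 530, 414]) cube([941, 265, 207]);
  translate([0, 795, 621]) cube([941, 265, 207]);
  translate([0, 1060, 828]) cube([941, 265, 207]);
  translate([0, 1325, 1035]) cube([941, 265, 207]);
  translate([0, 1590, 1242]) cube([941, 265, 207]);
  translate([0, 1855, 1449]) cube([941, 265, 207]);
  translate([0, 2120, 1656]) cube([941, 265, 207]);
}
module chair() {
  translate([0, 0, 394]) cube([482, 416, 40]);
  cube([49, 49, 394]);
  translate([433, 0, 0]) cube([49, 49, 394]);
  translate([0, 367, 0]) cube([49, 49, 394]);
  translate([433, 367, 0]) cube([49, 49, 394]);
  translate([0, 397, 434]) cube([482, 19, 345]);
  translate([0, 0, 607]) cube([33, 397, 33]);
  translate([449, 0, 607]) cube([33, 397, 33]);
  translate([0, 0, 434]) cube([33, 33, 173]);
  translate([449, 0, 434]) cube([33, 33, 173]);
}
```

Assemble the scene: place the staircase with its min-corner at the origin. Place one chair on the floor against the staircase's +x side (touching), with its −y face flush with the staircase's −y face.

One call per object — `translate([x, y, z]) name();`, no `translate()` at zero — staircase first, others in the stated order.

staircase();
translate([941, 0, 0]) chair();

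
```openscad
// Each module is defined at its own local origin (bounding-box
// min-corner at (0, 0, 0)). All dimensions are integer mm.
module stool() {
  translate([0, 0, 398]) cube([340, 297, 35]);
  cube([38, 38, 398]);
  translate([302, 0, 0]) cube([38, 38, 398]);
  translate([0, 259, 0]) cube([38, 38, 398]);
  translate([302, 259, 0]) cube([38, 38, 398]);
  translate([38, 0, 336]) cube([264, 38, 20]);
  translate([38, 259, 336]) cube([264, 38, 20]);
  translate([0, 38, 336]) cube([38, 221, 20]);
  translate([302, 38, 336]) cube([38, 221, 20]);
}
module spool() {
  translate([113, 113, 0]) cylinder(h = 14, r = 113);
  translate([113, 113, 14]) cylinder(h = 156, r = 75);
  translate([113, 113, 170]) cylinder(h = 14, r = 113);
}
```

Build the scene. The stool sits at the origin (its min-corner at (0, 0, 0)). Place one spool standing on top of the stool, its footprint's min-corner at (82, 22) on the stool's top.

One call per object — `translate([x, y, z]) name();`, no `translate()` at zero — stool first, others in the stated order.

stool();
translate([82, 22, 433]) spool();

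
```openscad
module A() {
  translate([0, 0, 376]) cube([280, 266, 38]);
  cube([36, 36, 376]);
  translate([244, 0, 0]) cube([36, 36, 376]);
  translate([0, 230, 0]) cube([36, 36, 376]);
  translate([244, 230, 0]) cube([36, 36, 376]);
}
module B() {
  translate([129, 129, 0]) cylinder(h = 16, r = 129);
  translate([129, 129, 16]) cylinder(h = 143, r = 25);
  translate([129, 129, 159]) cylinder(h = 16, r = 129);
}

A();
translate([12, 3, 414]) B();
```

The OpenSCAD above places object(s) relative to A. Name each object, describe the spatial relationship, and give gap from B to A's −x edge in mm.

The spool's min-x is at 12; the stool's min-x is 0; gap = 12 mm.

A is a stool. B is a spool. The spool is on top of the stool. The gap from the spool to the stool's −x edge is 12 mm.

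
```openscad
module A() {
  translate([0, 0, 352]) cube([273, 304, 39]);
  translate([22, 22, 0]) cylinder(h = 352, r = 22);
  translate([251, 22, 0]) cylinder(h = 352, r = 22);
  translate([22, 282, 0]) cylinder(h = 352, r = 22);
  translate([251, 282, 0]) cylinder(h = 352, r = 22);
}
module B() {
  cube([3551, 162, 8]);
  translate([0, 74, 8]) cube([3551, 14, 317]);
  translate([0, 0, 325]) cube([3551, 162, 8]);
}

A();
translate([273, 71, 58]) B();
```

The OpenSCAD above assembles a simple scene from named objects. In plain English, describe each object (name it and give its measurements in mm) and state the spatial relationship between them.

A is a simple wooden stool: a rectangular seat 273 mm (x) by 304 mm (y), 39 mm thick, top face at z = 391 mm, on four round legs, each 44 mm in diameter. The legs rest on z = 0, each leg's axis is inset half a diameter from the nearest pair of seat edges (so the leg's bounding box is flush with the corner).

B is an I-beam lying along x, 3551 mm long. Overall section height 333 mm. Two flanges 162 mm wide (y) and 8 mm thick, one on the floor and one at the top; a web 14 mm thick runs between them, centred on the flange width.

The I-beam is beside the stool with their tops flush at z = 391.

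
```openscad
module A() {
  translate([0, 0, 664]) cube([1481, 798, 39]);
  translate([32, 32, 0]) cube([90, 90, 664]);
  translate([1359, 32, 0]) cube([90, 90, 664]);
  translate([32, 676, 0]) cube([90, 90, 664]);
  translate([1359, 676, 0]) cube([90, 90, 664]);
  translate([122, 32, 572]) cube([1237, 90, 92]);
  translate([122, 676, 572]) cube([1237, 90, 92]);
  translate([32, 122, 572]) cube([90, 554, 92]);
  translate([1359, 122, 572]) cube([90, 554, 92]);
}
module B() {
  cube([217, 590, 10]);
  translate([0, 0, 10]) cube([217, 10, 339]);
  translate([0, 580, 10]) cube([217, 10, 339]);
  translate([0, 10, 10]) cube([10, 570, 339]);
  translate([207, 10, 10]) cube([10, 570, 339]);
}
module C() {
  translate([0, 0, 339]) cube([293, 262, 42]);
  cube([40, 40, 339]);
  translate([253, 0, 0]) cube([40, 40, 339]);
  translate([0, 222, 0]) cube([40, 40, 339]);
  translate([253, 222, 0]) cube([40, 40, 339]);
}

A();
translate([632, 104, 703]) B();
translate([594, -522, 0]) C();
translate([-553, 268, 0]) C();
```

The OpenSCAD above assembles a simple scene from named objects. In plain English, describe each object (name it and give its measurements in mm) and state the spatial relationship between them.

A is a table: top 1481 mm (x) × 798 mm (y), 39 mm thick, upper face at z = 703 mm, on four 90×90 mm square legs, each inset 32 mm from the nearest pair of top edges, running from z = 0 to the bottom of the top. Four apron rails, 90 mm thick and 92 mm tall, run between adjacent legs with their top edges flush with the underside of the top and their outer faces flush with the legs' outer faces.

B is an open-topped rectangular box: outside dimensions 217×590×349 mm, with a uniform wall and base thickness of 10 mm. The base is a full 217×590 slab on the floor; four walls sit on top of the base. The front and back walls (the −y and +y sides) span the full width; the two side walls fit between them.

C is a four-legged stool. The seat is a 293×262×42 mm slab whose top surface is at z = 381 mm; four square legs, each 40×40 mm in cross-section, run from the floor (z = 0) to the underside of the seat, each flush with a corner of the seat.

The open box is on top of the table, centred. Two stools sit around the table at the −y, −x sides.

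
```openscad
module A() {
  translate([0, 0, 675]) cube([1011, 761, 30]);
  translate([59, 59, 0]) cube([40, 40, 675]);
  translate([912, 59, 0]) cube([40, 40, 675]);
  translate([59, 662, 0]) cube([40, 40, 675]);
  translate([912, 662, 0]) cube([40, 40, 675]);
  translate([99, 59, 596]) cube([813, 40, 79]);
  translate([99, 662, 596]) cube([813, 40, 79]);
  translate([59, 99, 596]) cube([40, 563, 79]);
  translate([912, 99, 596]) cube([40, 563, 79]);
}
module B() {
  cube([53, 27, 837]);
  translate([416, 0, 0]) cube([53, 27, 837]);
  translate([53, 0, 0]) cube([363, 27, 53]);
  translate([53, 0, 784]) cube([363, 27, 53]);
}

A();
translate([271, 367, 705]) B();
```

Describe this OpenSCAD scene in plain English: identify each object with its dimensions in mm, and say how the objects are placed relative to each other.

A is a table with a 1011×761 mm rectangular top, 30 mm thick, top surface at z = 705 mm, supported by four 40×40 mm square legs, each inset 59 mm from the nearest pair of top edges, running from the floor. Four apron rails, 40 mm thick and 79 mm tall, run between adjacent legs with their top edges flush with the underside of the top and their outer faces flush with the legs' outer faces.

B is a picture frame with a 363×731 mm rectangular opening (x by z) and a uniform 53 mm border on every side. Frame depth is 27 mm along y. It is built from two vertical stiles running the full outside height and two horizontal rails spanning the gap between the stiles.

The picture frame is on top of the table, centred.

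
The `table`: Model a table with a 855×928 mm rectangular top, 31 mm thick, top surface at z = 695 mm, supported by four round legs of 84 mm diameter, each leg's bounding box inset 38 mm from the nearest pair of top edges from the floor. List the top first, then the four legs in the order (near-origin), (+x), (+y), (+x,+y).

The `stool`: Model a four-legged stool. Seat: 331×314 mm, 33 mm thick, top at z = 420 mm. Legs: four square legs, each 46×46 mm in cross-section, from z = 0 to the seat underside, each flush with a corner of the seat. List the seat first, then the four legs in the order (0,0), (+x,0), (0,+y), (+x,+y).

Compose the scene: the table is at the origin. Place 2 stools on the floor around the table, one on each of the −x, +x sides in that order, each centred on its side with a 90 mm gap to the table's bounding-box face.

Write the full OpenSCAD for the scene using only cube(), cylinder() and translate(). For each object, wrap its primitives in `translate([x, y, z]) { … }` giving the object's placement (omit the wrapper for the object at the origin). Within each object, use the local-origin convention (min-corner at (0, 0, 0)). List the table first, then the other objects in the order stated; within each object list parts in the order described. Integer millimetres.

translate([0, 0, 664]) cube([855, 928, 31]);
translate([80, 80, 0]) cylinder(h = 664, r = 42);
translate([775, 80, 0]) cylinder(h = 664, r = 42);
translate([80, 848, 0]) cylinder(h = 664, r = 42);
translate([775, 848, 0]) cylinder(h = 664, r = 42);
translate([-421, 307, 0]) {
  translate([0, 0, 387]) cube([331, 314, 33]);
  cube([46, 46, 387]);
  translate([285, 0, 0]) cube([46, 46, 387]);
  translate([0, 268, 0]) cube([46, 46, 387]);
  translate([285, 268, 0]) cube([46, 46, 387]);
}
translate([945, 307, 0]) {
  translate([0, 0, 387]) cube([331, 314, 33]);
  cube([46, 46, 387]);
  translate([285, 0, 0]) cube([46, 46, 387]);
  translate([0, 268, 0]) cube([46, 46, 387]);
  translate([285, 268, 0]) cube([46, 46, 387]);
}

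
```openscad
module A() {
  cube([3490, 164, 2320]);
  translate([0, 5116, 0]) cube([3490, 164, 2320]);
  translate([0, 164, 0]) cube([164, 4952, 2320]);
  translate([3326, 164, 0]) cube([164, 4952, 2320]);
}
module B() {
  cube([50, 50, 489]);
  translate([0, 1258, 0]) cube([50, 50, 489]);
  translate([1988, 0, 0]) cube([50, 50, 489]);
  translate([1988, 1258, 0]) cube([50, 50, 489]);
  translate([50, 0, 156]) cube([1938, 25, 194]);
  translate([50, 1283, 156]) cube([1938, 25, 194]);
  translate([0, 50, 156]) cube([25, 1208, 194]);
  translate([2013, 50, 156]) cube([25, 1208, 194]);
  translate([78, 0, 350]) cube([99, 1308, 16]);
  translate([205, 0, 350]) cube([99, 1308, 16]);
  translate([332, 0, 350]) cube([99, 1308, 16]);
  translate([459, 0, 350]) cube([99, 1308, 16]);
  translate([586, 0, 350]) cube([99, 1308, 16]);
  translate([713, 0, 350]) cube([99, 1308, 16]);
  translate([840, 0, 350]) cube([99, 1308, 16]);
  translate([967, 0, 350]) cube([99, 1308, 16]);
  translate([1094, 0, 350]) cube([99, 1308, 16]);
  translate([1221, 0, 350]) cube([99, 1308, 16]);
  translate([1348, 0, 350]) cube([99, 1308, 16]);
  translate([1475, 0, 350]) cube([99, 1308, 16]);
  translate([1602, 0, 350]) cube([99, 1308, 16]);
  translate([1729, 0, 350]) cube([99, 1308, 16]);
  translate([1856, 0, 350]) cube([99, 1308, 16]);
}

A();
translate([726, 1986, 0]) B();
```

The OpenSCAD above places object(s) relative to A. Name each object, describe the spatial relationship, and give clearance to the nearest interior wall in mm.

A is a house frame. B is a bed frame. The bed frame sits inside the house frame, centred. The clearance to the nearest interior wall is 562 mm.

Clearances: x = 562, y = 1822; minimum 562 mm.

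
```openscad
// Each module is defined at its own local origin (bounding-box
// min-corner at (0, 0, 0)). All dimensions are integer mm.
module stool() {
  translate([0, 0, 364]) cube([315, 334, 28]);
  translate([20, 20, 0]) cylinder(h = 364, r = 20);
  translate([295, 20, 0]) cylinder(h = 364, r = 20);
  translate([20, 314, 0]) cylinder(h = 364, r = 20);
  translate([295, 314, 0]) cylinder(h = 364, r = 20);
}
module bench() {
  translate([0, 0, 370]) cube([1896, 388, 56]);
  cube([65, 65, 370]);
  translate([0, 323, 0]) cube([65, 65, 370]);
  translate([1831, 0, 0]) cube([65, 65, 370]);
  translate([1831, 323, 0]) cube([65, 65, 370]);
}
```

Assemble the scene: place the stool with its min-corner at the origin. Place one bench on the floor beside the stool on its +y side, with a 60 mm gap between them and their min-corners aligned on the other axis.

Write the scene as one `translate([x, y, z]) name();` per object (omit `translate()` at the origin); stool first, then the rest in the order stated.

stool();
translate([0, 394, 0]) bench();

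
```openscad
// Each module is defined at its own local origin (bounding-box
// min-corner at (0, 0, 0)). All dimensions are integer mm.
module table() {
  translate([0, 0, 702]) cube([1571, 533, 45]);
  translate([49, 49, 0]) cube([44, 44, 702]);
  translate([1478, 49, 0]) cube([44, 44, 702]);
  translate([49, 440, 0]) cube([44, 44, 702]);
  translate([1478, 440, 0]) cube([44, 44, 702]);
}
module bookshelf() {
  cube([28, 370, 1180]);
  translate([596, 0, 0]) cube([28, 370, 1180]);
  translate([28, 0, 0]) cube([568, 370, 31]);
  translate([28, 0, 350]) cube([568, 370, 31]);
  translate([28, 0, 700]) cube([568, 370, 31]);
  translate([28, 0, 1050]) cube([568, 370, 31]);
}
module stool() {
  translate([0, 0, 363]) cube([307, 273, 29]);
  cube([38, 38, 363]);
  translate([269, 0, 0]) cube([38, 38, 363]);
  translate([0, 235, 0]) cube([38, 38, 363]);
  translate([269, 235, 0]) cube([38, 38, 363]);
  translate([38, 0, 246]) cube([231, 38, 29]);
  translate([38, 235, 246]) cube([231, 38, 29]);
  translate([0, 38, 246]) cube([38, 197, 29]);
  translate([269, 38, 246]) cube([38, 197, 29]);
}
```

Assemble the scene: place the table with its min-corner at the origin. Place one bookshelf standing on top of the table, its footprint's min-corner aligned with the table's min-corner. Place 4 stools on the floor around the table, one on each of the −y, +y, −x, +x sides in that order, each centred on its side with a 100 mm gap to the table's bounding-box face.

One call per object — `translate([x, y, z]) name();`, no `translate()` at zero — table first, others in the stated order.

table();
translate([0, 0, 747]) bookshelf();
translate([632, -373, 0]) stool();
translate([632, 633, 0]) stool();
translate([-407, 130, 0]) stool();
translate([1671, 130, 0]) stool();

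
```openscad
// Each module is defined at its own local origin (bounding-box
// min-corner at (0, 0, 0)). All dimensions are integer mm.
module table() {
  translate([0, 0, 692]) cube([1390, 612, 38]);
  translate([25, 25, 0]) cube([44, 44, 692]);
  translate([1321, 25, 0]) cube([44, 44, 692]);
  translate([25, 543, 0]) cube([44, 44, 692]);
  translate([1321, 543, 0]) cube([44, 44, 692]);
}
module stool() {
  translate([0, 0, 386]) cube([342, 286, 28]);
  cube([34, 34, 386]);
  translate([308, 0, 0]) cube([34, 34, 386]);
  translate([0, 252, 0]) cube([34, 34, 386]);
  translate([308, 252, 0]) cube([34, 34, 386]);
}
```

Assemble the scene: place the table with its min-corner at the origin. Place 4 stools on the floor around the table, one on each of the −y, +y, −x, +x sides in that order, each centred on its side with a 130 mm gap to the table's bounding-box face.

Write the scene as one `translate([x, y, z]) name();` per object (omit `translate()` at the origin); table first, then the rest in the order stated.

table();
translate([524, -416, 0]) stool();
translate([524, 742, 0]) stool();
translate([-472, 163, 0]) stool();
translate([1520, 163, 0]) stool();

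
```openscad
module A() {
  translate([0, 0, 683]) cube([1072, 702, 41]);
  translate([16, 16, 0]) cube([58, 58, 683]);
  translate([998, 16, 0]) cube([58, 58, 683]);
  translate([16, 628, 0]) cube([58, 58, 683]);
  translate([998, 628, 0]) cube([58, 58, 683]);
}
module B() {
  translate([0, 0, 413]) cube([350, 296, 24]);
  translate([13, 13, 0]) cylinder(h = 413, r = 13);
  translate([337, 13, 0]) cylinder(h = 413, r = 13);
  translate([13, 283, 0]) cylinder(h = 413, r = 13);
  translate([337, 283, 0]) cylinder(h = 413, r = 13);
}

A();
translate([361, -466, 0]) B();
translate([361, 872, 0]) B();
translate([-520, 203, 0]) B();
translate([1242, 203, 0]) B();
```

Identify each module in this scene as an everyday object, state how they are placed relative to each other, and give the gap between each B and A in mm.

Each stool's nearest face is 170 mm from the table's bounding box.

A is a table. B is a stool. Four stools sit around the table at the −y, +y, −x, +x sides. The gap between each stool and the table is 170 mm.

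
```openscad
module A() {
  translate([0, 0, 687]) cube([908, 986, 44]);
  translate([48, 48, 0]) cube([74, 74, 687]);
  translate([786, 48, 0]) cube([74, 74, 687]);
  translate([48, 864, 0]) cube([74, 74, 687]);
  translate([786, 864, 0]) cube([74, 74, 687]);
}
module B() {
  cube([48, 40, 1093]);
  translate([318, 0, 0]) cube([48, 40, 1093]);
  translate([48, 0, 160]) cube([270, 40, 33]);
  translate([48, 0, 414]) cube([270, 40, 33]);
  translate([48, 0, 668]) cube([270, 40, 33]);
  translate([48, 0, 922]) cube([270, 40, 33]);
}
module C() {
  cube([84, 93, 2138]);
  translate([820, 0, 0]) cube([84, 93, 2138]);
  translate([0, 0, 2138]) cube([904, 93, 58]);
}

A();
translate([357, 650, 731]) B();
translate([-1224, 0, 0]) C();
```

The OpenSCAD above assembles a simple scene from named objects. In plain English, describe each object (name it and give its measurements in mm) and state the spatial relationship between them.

A is a table: top 908 mm (x) × 986 mm (y), 44 mm thick, upper face at z = 731 mm, on four 74×74 mm square legs, each inset 48 mm from the nearest pair of top edges, running from z = 0 to the bottom of the top.

B is a straight ladder. Two 48×40 mm vertical rails, 1093 mm tall, stand 366 mm apart (outside-to-outside) with their front faces coplanar on the −y side. 4 rungs, each 40 mm deep and 33 mm tall, span between the inner faces of the rails, front faces flush with the rails. The lowest rung's underside is at z = 160 mm and rungs are spaced 254 mm apart (underside to underside).

C is a door frame. The clear opening is 736 mm wide and 2138 mm high. Two 84 mm wide jambs, 93 mm deep, stand either side of the opening from the floor to the top of the opening. A 58 mm thick head sits across the top of both jambs, spanning the full outside width of the frame.

The ladder is on top of the table. The door frame is on the floor beside the table on its −x side.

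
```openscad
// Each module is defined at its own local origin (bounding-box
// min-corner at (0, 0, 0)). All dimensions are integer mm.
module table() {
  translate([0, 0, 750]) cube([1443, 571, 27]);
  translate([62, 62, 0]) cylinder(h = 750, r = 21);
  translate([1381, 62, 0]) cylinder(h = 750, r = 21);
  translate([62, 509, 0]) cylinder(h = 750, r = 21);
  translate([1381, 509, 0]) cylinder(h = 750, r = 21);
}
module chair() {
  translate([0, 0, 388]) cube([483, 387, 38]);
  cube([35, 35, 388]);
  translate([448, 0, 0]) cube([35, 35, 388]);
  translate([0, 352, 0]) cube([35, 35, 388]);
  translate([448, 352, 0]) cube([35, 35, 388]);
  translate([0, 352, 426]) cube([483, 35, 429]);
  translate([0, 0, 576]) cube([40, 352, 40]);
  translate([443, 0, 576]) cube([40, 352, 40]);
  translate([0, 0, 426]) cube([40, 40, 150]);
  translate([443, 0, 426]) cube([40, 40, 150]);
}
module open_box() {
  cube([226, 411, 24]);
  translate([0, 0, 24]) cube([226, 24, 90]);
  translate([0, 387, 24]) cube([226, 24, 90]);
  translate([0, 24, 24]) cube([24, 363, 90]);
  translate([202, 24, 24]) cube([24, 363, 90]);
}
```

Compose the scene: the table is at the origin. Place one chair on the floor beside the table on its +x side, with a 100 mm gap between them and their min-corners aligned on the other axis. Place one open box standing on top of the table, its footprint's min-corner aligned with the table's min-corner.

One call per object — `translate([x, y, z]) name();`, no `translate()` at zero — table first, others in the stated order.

table();
translate([1543, 0, 0]) chair();
translate([0, 0, 777]) open_box();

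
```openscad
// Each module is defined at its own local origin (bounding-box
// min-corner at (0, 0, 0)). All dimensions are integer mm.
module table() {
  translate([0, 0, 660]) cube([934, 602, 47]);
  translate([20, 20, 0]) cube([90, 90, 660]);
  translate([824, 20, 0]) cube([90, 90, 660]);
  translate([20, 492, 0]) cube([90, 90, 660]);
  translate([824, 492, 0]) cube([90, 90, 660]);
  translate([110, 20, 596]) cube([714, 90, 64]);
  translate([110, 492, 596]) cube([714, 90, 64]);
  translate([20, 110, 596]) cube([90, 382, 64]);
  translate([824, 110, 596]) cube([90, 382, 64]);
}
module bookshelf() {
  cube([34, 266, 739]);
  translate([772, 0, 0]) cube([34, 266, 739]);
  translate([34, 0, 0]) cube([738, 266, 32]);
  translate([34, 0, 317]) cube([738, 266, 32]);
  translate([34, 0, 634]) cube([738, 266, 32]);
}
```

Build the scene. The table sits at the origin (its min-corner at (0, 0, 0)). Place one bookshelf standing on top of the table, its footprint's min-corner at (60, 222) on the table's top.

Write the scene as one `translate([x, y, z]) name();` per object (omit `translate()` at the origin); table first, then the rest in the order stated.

table();
translate([60, 222, 707]) bookshelf();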